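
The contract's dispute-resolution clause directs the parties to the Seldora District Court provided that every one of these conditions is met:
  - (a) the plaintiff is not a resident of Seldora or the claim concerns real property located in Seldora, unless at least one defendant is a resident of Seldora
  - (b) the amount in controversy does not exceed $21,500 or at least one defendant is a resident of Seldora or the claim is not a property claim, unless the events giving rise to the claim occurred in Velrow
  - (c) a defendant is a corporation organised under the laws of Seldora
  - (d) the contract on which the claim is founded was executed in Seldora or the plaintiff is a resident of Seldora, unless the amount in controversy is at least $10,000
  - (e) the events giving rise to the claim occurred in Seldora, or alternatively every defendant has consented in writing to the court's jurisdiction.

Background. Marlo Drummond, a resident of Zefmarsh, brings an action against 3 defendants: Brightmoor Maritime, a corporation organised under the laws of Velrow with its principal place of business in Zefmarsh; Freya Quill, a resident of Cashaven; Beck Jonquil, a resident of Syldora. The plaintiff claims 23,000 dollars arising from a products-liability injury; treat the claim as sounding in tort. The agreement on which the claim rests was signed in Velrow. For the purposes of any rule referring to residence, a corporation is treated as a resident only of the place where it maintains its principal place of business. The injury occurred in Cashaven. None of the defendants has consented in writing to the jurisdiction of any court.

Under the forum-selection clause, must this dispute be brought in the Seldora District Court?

No

The Seldora District Court:
  (a) The plaintiff resides in Zefmarsh, which is not Seldora — that alternative is enough. Met.
  (b) The claim is a tort claim, not a property claim, so this disjunct is met. Met.
  (c) The corporate defendant(s) are organised in Velrow, not Seldora. Condition not met.
  (d) The contract was executed in Velrow, not Seldora; the plaintiff resides in Zefmarsh, not Seldora — none of the alternatives is met. But the amount in controversy is 23,000 dollars, which meets the $10,000 floor, and the 'unless' clause therefore excuses the requirement. Satisfied.
  (e) The operative events occurred in Cashaven, not Seldora; no such written consent has been filed — no alternative holds. Not met.
  → The clause does not apply.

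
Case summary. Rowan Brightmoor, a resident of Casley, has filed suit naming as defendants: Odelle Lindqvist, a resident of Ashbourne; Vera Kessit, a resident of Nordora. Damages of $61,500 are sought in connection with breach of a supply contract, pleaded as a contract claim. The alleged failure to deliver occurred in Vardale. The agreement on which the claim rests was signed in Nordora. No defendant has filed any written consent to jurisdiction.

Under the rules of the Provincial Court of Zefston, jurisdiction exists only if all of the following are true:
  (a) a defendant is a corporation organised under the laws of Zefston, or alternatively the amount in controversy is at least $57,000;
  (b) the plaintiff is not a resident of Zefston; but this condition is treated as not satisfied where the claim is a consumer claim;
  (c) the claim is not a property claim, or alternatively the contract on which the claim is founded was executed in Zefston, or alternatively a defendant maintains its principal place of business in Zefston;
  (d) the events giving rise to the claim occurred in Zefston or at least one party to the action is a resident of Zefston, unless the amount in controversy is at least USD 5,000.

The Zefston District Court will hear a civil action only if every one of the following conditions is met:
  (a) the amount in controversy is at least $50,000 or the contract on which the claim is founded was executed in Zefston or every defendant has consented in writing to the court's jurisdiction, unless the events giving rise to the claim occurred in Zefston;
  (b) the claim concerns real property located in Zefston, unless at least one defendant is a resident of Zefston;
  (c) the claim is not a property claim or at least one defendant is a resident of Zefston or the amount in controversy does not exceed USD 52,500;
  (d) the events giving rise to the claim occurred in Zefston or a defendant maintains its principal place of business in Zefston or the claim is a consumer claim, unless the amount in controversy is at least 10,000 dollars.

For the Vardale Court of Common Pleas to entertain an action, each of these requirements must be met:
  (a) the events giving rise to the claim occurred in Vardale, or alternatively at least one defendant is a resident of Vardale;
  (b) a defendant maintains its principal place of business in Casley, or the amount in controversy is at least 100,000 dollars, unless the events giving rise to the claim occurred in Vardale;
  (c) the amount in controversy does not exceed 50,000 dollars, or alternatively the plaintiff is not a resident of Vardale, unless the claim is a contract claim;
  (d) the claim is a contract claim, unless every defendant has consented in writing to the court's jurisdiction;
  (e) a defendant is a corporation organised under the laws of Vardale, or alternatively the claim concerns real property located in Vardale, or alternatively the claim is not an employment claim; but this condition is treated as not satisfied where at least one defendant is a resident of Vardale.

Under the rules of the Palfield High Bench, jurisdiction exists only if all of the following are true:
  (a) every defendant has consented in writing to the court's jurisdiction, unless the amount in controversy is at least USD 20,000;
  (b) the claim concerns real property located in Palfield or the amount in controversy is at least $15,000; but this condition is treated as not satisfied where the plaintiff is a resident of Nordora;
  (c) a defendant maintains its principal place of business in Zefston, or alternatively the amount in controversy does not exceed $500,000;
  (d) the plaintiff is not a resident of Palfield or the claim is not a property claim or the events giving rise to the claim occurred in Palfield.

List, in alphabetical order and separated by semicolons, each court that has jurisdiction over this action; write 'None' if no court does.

the Palfield High Bench; the Provincial Court of Zefston; the Vardale Court of Common Pleas

The Provincial Court of Zefston:
  (a) The amount in controversy is USD 61,500, which meets the 57,000 dollars floor — that alternative is enough. Met.
  (b) The plaintiff resides in Casley, which is not Zefston. The carve-out does not apply: the claim is a contract claim, not a consumer claim. Condition met.
  (c) The claim is a contract claim, not a property claim, so one alternative holds. Met.
  (d) The operative events occurred in Vardale, not Zefston; no party resides in Zefston — no alternative holds. However, the amount in controversy is $61,500, which meets the $5,000 floor, so the 'unless' proviso supplies this condition. Satisfied.
  → Jurisdiction lies.
The Zefston District Court:
  (a) The amount in controversy is $61,500, which meets the $50,000 floor, which satisfies one of the alternatives. Condition met.
  (b) The claim does not concern real property. Nor does the 'unless' clause help: no defendant resides in Zefston (they reside in Ashbourne, Nordora). Not met.
  (c) The claim is a contract claim, not a property claim, so one alternative holds. Condition met.
  (d) The operative events occurred in Vardale, not Zefston; no defendant is a corporation; the claim is a contract claim, not a consumer claim — no alternative holds. However, the amount in controversy is $61,500, which meets the USD 10,000 floor, so the 'unless' proviso supplies this condition. Met.
  → No jurisdiction.
The Vardale Court of Common Pleas:
  (a) The operative events occurred in Vardale — that alternative is enough. Met.
  (b) No defendant is a corporation; the amount in controversy is USD 61,500, below the 100,000 dollars floor — none of the alternatives is met. However, the operative events occurred in Vardale, so the 'unless' proviso supplies this condition. Met.
  (c) The plaintiff resides in Casley, which is not Vardale, so this disjunct is met. Met.
  (d) The claim is a contract claim. Met.
  (e) The claim is a contract claim, not an employment claim, so this disjunct is met. The carve-out does not apply: no defendant resides in Vardale (they reside in Ashbourne, Nordora). Condition met.
  → All conditions met; jurisdiction exists.
The Palfield High Bench:
  (a) No such written consent has been filed. But the amount in controversy is USD 61,500, which meets the $20,000 floor, and the 'unless' clause therefore excuses the requirement. Satisfied.
  (b) The amount in controversy is 61,500 dollars, which meets the 15,000 dollars floor — that alternative is enough. And the carve-out is inapplicable — the plaintiff resides in Casley, not Nordora. Condition met.
  (c) The amount in controversy is $61,500, within the 500,000 dollars ceiling — that alternative is enough. Satisfied.
  (d) The plaintiff resides in Casley, which is not Palfield — that alternative is enough. Met.
  → All conditions met; jurisdiction exists.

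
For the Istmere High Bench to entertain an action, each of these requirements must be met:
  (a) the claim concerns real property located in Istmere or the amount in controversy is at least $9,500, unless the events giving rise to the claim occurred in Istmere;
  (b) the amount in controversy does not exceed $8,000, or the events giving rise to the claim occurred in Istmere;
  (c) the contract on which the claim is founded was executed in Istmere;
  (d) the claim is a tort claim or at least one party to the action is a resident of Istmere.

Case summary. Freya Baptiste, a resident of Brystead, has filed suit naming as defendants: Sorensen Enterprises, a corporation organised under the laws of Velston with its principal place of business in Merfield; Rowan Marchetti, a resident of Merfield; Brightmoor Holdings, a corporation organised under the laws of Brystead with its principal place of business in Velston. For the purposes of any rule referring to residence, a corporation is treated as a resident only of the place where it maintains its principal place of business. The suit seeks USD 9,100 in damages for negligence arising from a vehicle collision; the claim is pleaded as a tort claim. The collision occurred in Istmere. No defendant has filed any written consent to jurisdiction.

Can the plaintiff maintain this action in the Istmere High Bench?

No

The Istmere High Bench:
  (a) The claim does not concern real property; the amount in controversy is 9,100 dollars, below the USD 9,500 floor — no alternative holds. But the operative events occurred in Istmere, and the 'unless' clause therefore excuses the requirement. Met.
  (b) The operative events occurred in Istmere, which satisfies one of the alternatives. Satisfied.
  (c) No contract (and hence no place of execution) is alleged. Fails.
  (d) The claim is a tort claim, which satisfies one of the alternatives. Condition met.
  → Not every requirement is met — no jurisdiction.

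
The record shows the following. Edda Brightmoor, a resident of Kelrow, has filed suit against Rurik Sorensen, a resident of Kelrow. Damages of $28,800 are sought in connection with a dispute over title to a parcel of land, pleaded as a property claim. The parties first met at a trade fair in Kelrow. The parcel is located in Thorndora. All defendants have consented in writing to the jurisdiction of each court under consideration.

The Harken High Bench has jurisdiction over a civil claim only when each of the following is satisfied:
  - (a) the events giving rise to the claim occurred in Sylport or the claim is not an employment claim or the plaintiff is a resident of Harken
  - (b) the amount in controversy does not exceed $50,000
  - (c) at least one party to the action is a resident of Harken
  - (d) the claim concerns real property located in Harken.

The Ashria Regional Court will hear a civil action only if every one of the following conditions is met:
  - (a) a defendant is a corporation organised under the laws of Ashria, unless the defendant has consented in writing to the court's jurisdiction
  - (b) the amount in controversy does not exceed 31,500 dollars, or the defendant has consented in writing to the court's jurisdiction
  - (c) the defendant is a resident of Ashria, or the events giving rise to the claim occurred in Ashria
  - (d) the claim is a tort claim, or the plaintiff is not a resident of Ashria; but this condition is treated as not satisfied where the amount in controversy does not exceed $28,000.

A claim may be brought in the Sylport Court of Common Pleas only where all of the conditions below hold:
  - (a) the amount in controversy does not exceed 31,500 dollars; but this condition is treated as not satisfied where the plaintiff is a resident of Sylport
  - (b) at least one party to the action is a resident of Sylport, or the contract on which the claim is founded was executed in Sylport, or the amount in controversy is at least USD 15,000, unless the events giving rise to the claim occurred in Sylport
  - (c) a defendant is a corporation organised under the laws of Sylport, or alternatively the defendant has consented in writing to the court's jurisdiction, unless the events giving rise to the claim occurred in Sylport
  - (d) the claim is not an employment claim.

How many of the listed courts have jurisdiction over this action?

The Harken High Bench:
  (a) The claim is a property claim, not an employment claim, which satisfies one of the alternatives. Condition met.
  (b) The amount in controversy is $28,800, within the $50,000 ceiling. Satisfied.
  (c) No party resides in Harken. Condition not met.
  (d) The property lies in Thorndora, not Harken. Not satisfied.
  → At least one condition fails; no jurisdiction.
The Ashria Regional Court:
  (a) No defendant is a corporation. The proviso rescues it, though: every defendant has filed written consent. Condition met.
  (b) The amount in controversy is USD 28,800, within the $31,500 ceiling — that alternative is enough. Condition met.
  (c) The defendant resides in Kelrow, not Ashria; the operative events occurred in Thorndora, not Ashria — every alternative fails. Fails.
  (d) The plaintiff resides in Kelrow, which is not Ashria — that alternative is enough. The exception is not triggered, since the amount in controversy is $28,800, above the 28,000 dollars ceiling. Met.
  → Not every requirement is met — no jurisdiction.
The Sylport Court of Common Pleas:
  (a) The amount in controversy is 28,800 dollars, within the USD 31,500 ceiling. And the carve-out is inapplicable — the plaintiff resides in Kelrow, not Sylport. Condition met.
  (b) The amount in controversy is USD 28,800, which meets the USD 15,000 floor, so one alternative holds. Satisfied.
  (c) Every defendant has filed written consent, which satisfies one of the alternatives. Satisfied.
  (d) The claim is a property claim, not an employment claim. Satisfied.
  → Every requirement is satisfied — jurisdiction.
Courts with jurisdiction: the Sylport Court of Common Pleas — 1 in total.

1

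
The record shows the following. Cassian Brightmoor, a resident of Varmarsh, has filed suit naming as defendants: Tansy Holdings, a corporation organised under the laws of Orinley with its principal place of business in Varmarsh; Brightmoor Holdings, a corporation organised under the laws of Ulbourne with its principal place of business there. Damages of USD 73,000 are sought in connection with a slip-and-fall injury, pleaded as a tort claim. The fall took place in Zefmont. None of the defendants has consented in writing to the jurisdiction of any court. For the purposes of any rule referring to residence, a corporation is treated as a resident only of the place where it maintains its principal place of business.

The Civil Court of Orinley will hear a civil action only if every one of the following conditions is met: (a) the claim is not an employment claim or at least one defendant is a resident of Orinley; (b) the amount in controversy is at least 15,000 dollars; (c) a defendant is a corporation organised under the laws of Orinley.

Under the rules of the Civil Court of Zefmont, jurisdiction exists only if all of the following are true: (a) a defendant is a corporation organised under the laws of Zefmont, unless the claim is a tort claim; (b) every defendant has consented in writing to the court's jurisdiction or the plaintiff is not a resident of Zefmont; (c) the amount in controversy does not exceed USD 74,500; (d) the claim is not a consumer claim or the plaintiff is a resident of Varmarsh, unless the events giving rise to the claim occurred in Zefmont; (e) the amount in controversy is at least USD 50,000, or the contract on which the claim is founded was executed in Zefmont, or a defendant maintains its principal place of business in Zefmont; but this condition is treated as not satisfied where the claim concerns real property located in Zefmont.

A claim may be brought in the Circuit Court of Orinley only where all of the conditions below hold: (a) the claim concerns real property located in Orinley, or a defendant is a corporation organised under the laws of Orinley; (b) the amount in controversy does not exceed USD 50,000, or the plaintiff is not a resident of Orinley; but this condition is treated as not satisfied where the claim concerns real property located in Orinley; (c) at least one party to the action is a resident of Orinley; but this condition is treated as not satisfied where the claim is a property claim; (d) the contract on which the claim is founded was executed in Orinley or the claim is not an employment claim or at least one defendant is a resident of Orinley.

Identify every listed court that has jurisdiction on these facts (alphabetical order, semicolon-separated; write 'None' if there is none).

the Civil Court of Orinley; the Civil Court of Zefmont

The Civil Court of Orinley:
  (a) The claim is a tort claim, not an employment claim, which satisfies one of the alternatives. Satisfied.
  (b) The amount in controversy is USD 73,000, which meets the $15,000 floor. Met.
  (c) Tansy Holdings is organised under the laws of Orinley. Satisfied.
  → The court has jurisdiction.
The Civil Court of Zefmont:
  (a) The corporate defendant(s) are organised in Orinley, Ulbourne, not Zefmont. However, the claim is a tort claim, so the 'unless' proviso supplies this condition. Met.
  (b) The plaintiff resides in Varmarsh, which is not Zefmont, so one alternative holds. Met.
  (c) The amount in controversy is USD 73,000, within the 74,500 dollars ceiling. Met.
  (d) The claim is a tort claim, not a consumer claim, so one alternative holds. Met.
  (e) The amount in controversy is $73,000, which meets the USD 50,000 floor, so this disjunct is met. The carve-out does not apply: the claim does not concern real property. Satisfied.
  → Every requirement is satisfied — jurisdiction.
The Circuit Court of Orinley:
  (a) Tansy Holdings is organised under the laws of Orinley — that alternative is enough. Met.
  (b) The plaintiff resides in Varmarsh, which is not Orinley, so one alternative holds. The carve-out does not apply: the claim does not concern real property. Condition met.
  (c) No party resides in Orinley. Not satisfied.
  (d) The claim is a tort claim, not an employment claim, so one alternative holds. Satisfied.
  → Not every requirement is met — no jurisdiction.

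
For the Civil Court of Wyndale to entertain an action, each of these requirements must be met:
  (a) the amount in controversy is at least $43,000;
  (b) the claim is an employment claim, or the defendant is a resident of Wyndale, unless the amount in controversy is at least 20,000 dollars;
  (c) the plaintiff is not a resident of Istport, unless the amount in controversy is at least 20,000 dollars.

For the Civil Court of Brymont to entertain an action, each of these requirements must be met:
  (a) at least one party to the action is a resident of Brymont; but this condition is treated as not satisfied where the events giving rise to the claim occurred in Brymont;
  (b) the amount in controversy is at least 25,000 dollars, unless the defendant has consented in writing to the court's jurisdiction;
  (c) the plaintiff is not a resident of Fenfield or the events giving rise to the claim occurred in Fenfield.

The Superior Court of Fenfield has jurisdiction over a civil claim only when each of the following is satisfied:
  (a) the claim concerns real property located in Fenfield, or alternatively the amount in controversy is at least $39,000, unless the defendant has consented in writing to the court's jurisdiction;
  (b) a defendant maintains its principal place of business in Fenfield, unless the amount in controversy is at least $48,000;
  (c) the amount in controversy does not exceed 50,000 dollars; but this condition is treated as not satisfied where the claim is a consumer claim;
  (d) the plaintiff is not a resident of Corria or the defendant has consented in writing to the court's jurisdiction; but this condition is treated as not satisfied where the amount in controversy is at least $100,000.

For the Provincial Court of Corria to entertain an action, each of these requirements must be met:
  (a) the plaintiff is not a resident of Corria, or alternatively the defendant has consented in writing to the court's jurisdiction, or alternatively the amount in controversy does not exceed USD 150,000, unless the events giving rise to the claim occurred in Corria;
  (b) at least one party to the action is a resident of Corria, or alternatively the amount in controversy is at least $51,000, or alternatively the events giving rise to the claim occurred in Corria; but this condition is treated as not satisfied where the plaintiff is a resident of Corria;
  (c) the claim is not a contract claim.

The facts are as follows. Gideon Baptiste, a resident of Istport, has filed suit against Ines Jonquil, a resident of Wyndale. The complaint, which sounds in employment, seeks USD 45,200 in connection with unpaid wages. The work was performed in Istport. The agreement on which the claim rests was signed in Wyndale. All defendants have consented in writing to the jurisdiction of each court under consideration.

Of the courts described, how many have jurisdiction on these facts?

1

The Civil Court of Wyndale:
  (a) The amount in controversy is USD 45,200, which meets the 43,000 dollars floor. Satisfied.
  (b) The claim is an employment claim, so this disjunct is met. Satisfied.
  (c) The plaintiff resides in Istport. The proviso rescues it, though: the amount in controversy is $45,200, which meets the $20,000 floor. Met.
  → All conditions met; jurisdiction exists.
The Civil Court of Brymont:
  (a) No party resides in Brymont. Not satisfied.
  (b) The amount in controversy is 45,200 dollars, which meets the USD 25,000 floor. Satisfied.
  (c) The plaintiff resides in Istport, which is not Fenfield, so one alternative holds. Condition met.
  → At least one condition fails; no jurisdiction.
The Superior Court of Fenfield:
  (a) The amount in controversy is USD 45,200, which meets the USD 39,000 floor — that alternative is enough. Condition met.
  (b) No defendant is a corporation. Nor does the 'unless' clause help: the amount in controversy is 45,200 dollars, below the 48,000 dollars floor. Not met.
  (c) The amount in controversy is 45,200 dollars, within the $50,000 ceiling. The exception is not triggered, since the claim is an employment claim, not a consumer claim. Met.
  (d) The plaintiff resides in Istport, which is not Corria, so this disjunct is met. The exception is not triggered, since the amount in controversy is USD 45,200, below the 100,000 dollars floor. Met.
  → At least one condition fails; no jurisdiction.
The Provincial Court of Corria:
  (a) The plaintiff resides in Istport, which is not Corria, so one alternative holds. Met.
  (b) No party resides in Corria; the amount in controversy is $45,200, below the $51,000 floor; the operative events occurred in Istport, not Corria — no alternative holds. Condition not met.
  (c) The claim is an employment claim, not a contract claim. Met.
  → Not every requirement is met — no jurisdiction.
Courts with jurisdiction: the Civil Court of Wyndale — 1 in total.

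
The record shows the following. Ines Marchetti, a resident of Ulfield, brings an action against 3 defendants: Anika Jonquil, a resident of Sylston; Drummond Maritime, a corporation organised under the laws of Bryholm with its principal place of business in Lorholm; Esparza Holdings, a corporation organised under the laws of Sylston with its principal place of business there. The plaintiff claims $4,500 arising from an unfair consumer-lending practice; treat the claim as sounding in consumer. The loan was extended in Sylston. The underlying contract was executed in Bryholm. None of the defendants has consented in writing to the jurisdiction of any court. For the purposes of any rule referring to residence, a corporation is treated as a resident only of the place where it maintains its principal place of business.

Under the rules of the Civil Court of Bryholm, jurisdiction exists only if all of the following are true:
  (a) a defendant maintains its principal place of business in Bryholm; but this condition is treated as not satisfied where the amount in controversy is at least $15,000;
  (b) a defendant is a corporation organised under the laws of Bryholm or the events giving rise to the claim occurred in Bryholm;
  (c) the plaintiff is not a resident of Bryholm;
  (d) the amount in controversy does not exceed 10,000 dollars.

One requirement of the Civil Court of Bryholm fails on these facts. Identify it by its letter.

The Civil Court of Bryholm:
  (a) The corporate defendant(s) have their principal place of business in Lorholm, Sylston, not Bryholm. Not satisfied.
  (b) Drummond Maritime is organised under the laws of Bryholm, so one alternative holds. Satisfied.
  (c) The plaintiff resides in Ulfield, which is not Bryholm. Met.
  (d) The amount in controversy is $4,500, within the $10,000 ceiling. Met.
Only condition (a) fails.

(a)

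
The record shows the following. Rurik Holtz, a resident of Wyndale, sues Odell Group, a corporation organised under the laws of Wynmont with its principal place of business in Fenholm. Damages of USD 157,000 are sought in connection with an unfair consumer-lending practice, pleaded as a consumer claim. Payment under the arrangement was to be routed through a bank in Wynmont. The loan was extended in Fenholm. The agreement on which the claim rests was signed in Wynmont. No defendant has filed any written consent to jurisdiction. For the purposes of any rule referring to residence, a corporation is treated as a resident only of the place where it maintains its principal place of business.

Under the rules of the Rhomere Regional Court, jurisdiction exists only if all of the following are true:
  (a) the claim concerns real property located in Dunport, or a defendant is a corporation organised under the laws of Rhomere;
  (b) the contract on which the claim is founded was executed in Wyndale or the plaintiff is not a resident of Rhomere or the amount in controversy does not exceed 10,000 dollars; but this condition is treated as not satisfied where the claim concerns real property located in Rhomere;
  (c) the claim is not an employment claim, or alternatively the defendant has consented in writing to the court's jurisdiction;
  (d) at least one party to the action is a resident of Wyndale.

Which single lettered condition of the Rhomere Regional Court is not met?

The Rhomere Regional Court:
  (a) The claim does not concern real property; the corporate defendant(s) are organised in Wynmont, not Rhomere — every alternative fails. Not satisfied.
  (b) The plaintiff resides in Wyndale, which is not Rhomere, so one alternative holds. The carve-out does not apply: the claim does not concern real property. Satisfied.
  (c) The claim is a consumer claim, not an employment claim, so this disjunct is met. Condition met.
  (d) Rurik Holtz resides in Wyndale. Satisfied.
Only condition (a) fails.

(a)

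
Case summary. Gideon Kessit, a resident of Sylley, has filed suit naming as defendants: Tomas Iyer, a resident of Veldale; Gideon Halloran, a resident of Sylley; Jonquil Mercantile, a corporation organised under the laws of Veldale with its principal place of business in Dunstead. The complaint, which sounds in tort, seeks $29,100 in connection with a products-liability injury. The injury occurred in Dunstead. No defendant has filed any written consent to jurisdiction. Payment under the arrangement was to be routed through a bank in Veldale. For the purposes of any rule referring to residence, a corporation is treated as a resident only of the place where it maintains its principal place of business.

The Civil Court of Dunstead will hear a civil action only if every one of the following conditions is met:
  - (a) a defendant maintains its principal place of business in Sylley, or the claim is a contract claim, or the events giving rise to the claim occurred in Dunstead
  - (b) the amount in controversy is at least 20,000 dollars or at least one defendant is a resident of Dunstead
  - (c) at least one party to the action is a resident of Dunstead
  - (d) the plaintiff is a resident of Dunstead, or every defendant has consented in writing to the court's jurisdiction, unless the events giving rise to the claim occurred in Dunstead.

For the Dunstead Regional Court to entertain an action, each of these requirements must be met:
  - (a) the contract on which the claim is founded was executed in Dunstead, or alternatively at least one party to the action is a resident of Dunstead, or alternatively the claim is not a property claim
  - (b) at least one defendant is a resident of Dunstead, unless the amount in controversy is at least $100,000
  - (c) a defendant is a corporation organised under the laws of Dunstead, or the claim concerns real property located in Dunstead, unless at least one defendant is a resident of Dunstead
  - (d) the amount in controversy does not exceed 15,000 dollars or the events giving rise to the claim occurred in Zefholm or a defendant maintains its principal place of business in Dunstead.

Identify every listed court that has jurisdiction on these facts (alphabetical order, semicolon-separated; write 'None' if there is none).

The Civil Court of Dunstead:
  (a) The operative events occurred in Dunstead, so this disjunct is met. Satisfied.
  (b) The amount in controversy is $29,100, which meets the 20,000 dollars floor, so one alternative holds. Met.
  (c) Jonquil Mercantile resides in Dunstead. Met.
  (d) The plaintiff resides in Sylley, not Dunstead; no such written consent has been filed — no alternative holds. But the operative events occurred in Dunstead, and the 'unless' clause therefore excuses the requirement. Satisfied.
  → Every requirement is satisfied — jurisdiction.
The Dunstead Regional Court:
  (a) Jonquil Mercantile resides in Dunstead, so this disjunct is met. Condition met.
  (b) Jonquil Mercantile resides in Dunstead. Condition met.
  (c) The corporate defendant(s) are organised in Veldale, not Dunstead; the claim does not concern real property — none of the alternatives is met. But Jonquil Mercantile resides in Dunstead, and the 'unless' clause therefore excuses the requirement. Condition met.
  (d) Jonquil Mercantile has its principal place of business in Dunstead, so this disjunct is met. Condition met.
  → The court has jurisdiction.

the Civil Court of Dunstead; the Dunstead Regional Court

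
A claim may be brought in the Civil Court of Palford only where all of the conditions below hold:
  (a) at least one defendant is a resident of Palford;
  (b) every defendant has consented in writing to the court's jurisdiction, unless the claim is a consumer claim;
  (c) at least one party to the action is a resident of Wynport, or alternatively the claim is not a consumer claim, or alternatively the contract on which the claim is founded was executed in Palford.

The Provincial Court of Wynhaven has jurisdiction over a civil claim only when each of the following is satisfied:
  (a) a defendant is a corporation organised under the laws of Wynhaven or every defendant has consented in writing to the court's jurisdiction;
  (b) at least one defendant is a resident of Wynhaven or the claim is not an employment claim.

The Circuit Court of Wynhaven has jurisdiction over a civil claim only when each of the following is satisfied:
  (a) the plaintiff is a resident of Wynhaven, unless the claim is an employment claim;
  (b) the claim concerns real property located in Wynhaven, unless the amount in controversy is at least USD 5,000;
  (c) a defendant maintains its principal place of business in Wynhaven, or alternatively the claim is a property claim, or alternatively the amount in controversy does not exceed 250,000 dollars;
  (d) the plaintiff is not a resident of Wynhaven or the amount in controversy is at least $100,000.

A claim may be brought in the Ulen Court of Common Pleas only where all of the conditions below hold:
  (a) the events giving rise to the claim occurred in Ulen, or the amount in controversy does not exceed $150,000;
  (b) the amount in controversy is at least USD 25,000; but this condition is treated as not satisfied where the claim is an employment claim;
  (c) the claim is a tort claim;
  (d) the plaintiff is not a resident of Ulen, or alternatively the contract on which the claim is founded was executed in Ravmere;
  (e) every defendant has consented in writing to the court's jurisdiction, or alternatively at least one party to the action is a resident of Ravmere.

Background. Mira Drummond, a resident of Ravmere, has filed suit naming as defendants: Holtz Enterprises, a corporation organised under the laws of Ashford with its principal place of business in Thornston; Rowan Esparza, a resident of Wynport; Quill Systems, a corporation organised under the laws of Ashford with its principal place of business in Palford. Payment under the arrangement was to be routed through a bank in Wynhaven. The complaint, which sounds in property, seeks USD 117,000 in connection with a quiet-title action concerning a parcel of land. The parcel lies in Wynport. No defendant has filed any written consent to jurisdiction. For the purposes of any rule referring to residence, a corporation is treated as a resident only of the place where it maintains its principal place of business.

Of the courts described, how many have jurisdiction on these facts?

The Civil Court of Palford:
  (a) Quill Systems resides in Palford. Met.
  (b) No such written consent has been filed. And the claim is a property claim, not a consumer claim, so the proviso does not save it. Condition not met.
  (c) Rowan Esparza resides in Wynport — that alternative is enough. Met.
  → Not every requirement is met — no jurisdiction.
The Provincial Court of Wynhaven:
  (a) The corporate defendant(s) are organised in Ashford, not Wynhaven; no such written consent has been filed — no alternative holds. Not met.
  (b) The claim is a property claim, not an employment claim, so one alternative holds. Condition met.
  → Not every requirement is met — no jurisdiction.
The Circuit Court of Wynhaven:
  (a) The plaintiff resides in Ravmere, not Wynhaven. Nor does the 'unless' clause help: the claim is a property claim, not an employment claim. Not satisfied.
  (b) The property lies in Wynport, not Wynhaven. However, the amount in controversy is USD 117,000, which meets the USD 5,000 floor, so the 'unless' proviso supplies this condition. Condition met.
  (c) The claim is a property claim — that alternative is enough. Satisfied.
  (d) The plaintiff resides in Ravmere, which is not Wynhaven, so one alternative holds. Satisfied.
  → The court lacks jurisdiction.
The Ulen Court of Common Pleas:
  (a) The amount in controversy is $117,000, within the $150,000 ceiling, so one alternative holds. Met.
  (b) The amount in controversy is $117,000, which meets the $25,000 floor. The exception is not triggered, since the claim is a property claim, not an employment claim. Satisfied.
  (c) The claim is a property claim, not a tort claim. Condition not met.
  (d) The plaintiff resides in Ravmere, which is not Ulen, so one alternative holds. Condition met.
  (e) Mira Drummond resides in Ravmere, so one alternative holds. Met.
  → Not every requirement is met — no jurisdiction.
No court satisfies all of its conditions.

0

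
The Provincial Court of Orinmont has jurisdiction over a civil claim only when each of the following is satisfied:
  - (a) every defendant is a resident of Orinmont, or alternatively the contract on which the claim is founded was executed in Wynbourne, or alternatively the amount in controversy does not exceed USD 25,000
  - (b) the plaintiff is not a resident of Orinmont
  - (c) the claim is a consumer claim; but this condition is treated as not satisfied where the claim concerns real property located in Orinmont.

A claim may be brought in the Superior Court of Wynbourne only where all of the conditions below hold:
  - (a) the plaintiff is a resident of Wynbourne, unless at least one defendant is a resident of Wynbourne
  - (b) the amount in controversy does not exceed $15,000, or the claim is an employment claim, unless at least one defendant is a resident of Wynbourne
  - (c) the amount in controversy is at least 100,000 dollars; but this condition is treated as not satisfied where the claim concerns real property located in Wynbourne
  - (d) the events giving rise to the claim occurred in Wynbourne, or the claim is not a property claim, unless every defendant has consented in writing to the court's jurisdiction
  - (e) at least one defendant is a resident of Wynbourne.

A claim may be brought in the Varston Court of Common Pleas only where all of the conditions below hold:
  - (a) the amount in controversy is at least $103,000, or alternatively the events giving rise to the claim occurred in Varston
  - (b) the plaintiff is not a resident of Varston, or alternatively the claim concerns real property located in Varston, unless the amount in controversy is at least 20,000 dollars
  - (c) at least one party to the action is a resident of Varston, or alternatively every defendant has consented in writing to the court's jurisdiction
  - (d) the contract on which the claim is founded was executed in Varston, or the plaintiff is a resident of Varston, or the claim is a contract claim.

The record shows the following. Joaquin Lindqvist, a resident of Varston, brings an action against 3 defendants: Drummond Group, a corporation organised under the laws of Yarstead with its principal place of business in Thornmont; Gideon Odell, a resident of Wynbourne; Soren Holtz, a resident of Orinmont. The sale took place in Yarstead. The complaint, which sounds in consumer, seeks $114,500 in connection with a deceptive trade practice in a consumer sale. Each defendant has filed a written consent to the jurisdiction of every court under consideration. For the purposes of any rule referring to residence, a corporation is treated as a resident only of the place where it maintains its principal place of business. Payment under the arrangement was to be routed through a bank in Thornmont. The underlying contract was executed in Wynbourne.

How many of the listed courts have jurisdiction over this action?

3

The Provincial Court of Orinmont:
  (a) The contract was executed in Wynbourne — that alternative is enough. Condition met.
  (b) The plaintiff resides in Varston, which is not Orinmont. Satisfied.
  (c) The claim is a consumer claim. The carve-out does not apply: the claim does not concern real property. Condition met.
  → Every requirement is satisfied — jurisdiction.
The Superior Court of Wynbourne:
  (a) The plaintiff resides in Varston, not Wynbourne. However, Gideon Odell resides in Wynbourne, so the 'unless' proviso supplies this condition. Met.
  (b) The amount in controversy is 114,500 dollars, above the $15,000 ceiling; the claim is a consumer claim, not an employment claim — none of the alternatives is met. The proviso rescues it, though: Gideon Odell resides in Wynbourne. Satisfied.
  (c) The amount in controversy is $114,500, which meets the $100,000 floor. The exception is not triggered, since the claim does not concern real property. Satisfied.
  (d) The claim is a consumer claim, not a property claim, so one alternative holds. Condition met.
  (e) Gideon Odell resides in Wynbourne. Met.
  → Jurisdiction lies.
The Varston Court of Common Pleas:
  (a) The amount in controversy is 114,500 dollars, which meets the 103,000 dollars floor, which satisfies one of the alternatives. Met.
  (b) The plaintiff resides in Varston; the claim does not concern real property — no alternative holds. The proviso rescues it, though: the amount in controversy is 114,500 dollars, which meets the USD 20,000 floor. Satisfied.
  (c) Joaquin Lindqvist resides in Varston, so this disjunct is met. Condition met.
  (d) The plaintiff resides in Varston, which satisfies one of the alternatives. Condition met.
  → Every requirement is satisfied — jurisdiction.
Courts with jurisdiction: the Provincial Court of Orinmont, the Superior Court of Wynbourne, the Varston Court of Common Pleas — 3 in total.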